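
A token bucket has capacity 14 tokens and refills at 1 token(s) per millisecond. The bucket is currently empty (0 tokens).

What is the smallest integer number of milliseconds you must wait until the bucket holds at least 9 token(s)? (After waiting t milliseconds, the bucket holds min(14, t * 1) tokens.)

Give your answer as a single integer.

Answer: 9

Derivation:
Need t * 1 >= 9, so t >= 9/1.
Smallest integer t = ceil(9/1) = 9.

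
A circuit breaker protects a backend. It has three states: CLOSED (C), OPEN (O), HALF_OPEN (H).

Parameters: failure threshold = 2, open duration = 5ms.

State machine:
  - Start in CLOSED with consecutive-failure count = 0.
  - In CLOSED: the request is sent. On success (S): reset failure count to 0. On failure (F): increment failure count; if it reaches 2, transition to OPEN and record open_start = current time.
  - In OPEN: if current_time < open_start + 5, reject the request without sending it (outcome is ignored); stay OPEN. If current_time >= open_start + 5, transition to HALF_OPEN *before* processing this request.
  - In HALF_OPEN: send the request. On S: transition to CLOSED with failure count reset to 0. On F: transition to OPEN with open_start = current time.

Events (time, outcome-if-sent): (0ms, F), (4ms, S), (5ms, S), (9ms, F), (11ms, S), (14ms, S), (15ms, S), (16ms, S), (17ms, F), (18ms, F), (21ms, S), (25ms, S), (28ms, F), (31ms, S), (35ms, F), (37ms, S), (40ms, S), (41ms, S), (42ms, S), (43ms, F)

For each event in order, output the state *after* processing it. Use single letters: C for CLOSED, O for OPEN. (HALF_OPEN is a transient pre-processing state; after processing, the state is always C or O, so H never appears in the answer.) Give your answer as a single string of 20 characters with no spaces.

State after each event:
  event#1 t=0ms outcome=F: state=CLOSED
  event#2 t=4ms outcome=S: state=CLOSED
  event#3 t=5ms outcome=S: state=CLOSED
  event#4 t=9ms outcome=F: state=CLOSED
  event#5 t=11ms outcome=S: state=CLOSED
  event#6 t=14ms outcome=S: state=CLOSED
  event#7 t=15ms outcome=S: state=CLOSED
  event#8 t=16ms outcome=S: state=CLOSED
  event#9 t=17ms outcome=F: state=CLOSED
  event#10 t=18ms outcome=F: state=OPEN
  event#11 t=21ms outcome=S: state=OPEN
  event#12 t=25ms outcome=S: state=CLOSED
  event#13 t=28ms outcome=F: state=CLOSED
  event#14 t=31ms outcome=S: state=CLOSED
  event#15 t=35ms outcome=F: state=CLOSED
  event#16 t=37ms outcome=S: state=CLOSED
  event#17 t=40ms outcome=S: state=CLOSED
  event#18 t=41ms outcome=S: state=CLOSED
  event#19 t=42ms outcome=S: state=CLOSED
  event#20 t=43ms outcome=F: state=CLOSED

Answer: CCCCCCCCCOOCCCCCCCCC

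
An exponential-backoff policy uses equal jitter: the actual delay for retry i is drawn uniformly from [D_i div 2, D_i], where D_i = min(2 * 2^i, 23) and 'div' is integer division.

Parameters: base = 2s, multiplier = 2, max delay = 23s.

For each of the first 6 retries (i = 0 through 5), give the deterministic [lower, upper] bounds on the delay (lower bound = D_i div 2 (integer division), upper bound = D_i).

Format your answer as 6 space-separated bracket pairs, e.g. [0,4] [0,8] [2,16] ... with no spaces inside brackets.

Answer: [1,2] [2,4] [4,8] [8,16] [11,23] [11,23]

Derivation:
Computing bounds per retry:
  i=0: D_i=min(2*2^0,23)=2, bounds=[1,2]
  i=1: D_i=min(2*2^1,23)=4, bounds=[2,4]
  i=2: D_i=min(2*2^2,23)=8, bounds=[4,8]
  i=3: D_i=min(2*2^3,23)=16, bounds=[8,16]
  i=4: D_i=min(2*2^4,23)=23, bounds=[11,23]
  i=5: D_i=min(2*2^5,23)=23, bounds=[11,23]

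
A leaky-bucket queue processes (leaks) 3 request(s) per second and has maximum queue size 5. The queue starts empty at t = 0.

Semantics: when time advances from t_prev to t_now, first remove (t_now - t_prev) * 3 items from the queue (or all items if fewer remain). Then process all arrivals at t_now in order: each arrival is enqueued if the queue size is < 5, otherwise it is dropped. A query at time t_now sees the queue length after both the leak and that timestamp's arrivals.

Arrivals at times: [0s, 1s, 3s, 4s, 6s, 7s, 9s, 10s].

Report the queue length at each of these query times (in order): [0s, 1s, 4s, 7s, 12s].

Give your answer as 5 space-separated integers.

Queue lengths at query times:
  query t=0s: backlog = 1
  query t=1s: backlog = 1
  query t=4s: backlog = 1
  query t=7s: backlog = 1
  query t=12s: backlog = 0

Answer: 1 1 1 1 0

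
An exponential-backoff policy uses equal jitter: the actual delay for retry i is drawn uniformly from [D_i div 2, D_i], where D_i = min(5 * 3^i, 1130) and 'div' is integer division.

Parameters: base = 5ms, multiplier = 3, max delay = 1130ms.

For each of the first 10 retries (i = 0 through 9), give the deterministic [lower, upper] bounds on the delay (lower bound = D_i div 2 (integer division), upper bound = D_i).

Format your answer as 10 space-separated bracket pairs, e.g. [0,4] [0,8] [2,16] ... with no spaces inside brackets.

Answer: [2,5] [7,15] [22,45] [67,135] [202,405] [565,1130] [565,1130] [565,1130] [565,1130] [565,1130]

Derivation:
Computing bounds per retry:
  i=0: D_i=min(5*3^0,1130)=5, bounds=[2,5]
  i=1: D_i=min(5*3^1,1130)=15, bounds=[7,15]
  i=2: D_i=min(5*3^2,1130)=45, bounds=[22,45]
  i=3: D_i=min(5*3^3,1130)=135, bounds=[67,135]
  i=4: D_i=min(5*3^4,1130)=405, bounds=[202,405]
  i=5: D_i=min(5*3^5,1130)=1130, bounds=[565,1130]
  i=6: D_i=min(5*3^6,1130)=1130, bounds=[565,1130]
  i=7: D_i=min(5*3^7,1130)=1130, bounds=[565,1130]
  i=8: D_i=min(5*3^8,1130)=1130, bounds=[565,1130]
  i=9: D_i=min(5*3^9,1130)=1130, bounds=[565,1130]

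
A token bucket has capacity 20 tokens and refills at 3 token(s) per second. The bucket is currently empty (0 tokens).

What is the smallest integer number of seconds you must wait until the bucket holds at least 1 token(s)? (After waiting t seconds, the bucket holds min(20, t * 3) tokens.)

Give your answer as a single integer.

Answer: 1

Derivation:
Need t * 3 >= 1, so t >= 1/3.
Smallest integer t = ceil(1/3) = 1.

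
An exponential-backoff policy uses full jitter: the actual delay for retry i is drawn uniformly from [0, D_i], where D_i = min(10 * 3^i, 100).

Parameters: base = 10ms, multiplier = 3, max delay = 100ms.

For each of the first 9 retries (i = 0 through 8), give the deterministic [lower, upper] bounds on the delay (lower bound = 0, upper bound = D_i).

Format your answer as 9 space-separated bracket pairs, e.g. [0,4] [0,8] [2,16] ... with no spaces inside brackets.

Computing bounds per retry:
  i=0: D_i=min(10*3^0,100)=10, bounds=[0,10]
  i=1: D_i=min(10*3^1,100)=30, bounds=[0,30]
  i=2: D_i=min(10*3^2,100)=90, bounds=[0,90]
  i=3: D_i=min(10*3^3,100)=100, bounds=[0,100]
  i=4: D_i=min(10*3^4,100)=100, bounds=[0,100]
  i=5: D_i=min(10*3^5,100)=100, bounds=[0,100]
  i=6: D_i=min(10*3^6,100)=100, bounds=[0,100]
  i=7: D_i=min(10*3^7,100)=100, bounds=[0,100]
  i=8: D_i=min(10*3^8,100)=100, bounds=[0,100]

Answer: [0,10] [0,30] [0,90] [0,100] [0,100] [0,100] [0,100] [0,100] [0,100]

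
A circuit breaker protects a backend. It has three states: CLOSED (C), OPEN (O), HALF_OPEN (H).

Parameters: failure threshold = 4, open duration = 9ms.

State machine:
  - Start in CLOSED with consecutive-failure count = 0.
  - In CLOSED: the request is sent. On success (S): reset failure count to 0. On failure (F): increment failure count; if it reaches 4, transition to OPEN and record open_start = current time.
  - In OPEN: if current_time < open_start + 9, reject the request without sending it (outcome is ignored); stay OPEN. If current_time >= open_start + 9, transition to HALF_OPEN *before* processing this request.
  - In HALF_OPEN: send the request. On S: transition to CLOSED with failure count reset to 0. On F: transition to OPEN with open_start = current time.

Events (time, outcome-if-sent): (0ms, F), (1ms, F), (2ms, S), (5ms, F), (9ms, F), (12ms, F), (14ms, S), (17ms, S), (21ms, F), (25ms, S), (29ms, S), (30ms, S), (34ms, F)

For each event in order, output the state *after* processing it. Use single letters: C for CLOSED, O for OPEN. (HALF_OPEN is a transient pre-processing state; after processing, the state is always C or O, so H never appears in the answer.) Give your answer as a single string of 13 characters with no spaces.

Answer: CCCCCCCCCCCCC

Derivation:
State after each event:
  event#1 t=0ms outcome=F: state=CLOSED
  event#2 t=1ms outcome=F: state=CLOSED
  event#3 t=2ms outcome=S: state=CLOSED
  event#4 t=5ms outcome=F: state=CLOSED
  event#5 t=9ms outcome=F: state=CLOSED
  event#6 t=12ms outcome=F: state=CLOSED
  event#7 t=14ms outcome=S: state=CLOSED
  event#8 t=17ms outcome=S: state=CLOSED
  event#9 t=21ms outcome=F: state=CLOSED
  event#10 t=25ms outcome=S: state=CLOSED
  event#11 t=29ms outcome=S: state=CLOSED
  event#12 t=30ms outcome=S: state=CLOSED
  event#13 t=34ms outcome=F: state=CLOSED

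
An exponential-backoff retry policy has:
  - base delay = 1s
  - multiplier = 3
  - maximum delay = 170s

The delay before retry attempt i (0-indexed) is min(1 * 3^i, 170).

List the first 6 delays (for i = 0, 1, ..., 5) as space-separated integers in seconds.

Computing each delay:
  i=0: min(1*3^0, 170) = 1
  i=1: min(1*3^1, 170) = 3
  i=2: min(1*3^2, 170) = 9
  i=3: min(1*3^3, 170) = 27
  i=4: min(1*3^4, 170) = 81
  i=5: min(1*3^5, 170) = 170

Answer: 1 3 9 27 81 170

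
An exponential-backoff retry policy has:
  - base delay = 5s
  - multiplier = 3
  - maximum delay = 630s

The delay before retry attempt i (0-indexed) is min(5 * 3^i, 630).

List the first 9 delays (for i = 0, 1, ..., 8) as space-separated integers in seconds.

Answer: 5 15 45 135 405 630 630 630 630

Derivation:
Computing each delay:
  i=0: min(5*3^0, 630) = 5
  i=1: min(5*3^1, 630) = 15
  i=2: min(5*3^2, 630) = 45
  i=3: min(5*3^3, 630) = 135
  i=4: min(5*3^4, 630) = 405
  i=5: min(5*3^5, 630) = 630
  i=6: min(5*3^6, 630) = 630
  i=7: min(5*3^7, 630) = 630
  i=8: min(5*3^8, 630) = 630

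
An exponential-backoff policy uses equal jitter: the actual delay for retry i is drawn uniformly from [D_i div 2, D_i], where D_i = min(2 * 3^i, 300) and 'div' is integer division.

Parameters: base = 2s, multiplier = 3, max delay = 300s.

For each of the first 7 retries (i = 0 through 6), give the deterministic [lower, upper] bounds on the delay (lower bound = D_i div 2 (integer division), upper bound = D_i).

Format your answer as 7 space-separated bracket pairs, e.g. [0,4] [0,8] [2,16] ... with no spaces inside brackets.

Computing bounds per retry:
  i=0: D_i=min(2*3^0,300)=2, bounds=[1,2]
  i=1: D_i=min(2*3^1,300)=6, bounds=[3,6]
  i=2: D_i=min(2*3^2,300)=18, bounds=[9,18]
  i=3: D_i=min(2*3^3,300)=54, bounds=[27,54]
  i=4: D_i=min(2*3^4,300)=162, bounds=[81,162]
  i=5: D_i=min(2*3^5,300)=300, bounds=[150,300]
  i=6: D_i=min(2*3^6,300)=300, bounds=[150,300]

Answer: [1,2] [3,6] [9,18] [27,54] [81,162] [150,300] [150,300]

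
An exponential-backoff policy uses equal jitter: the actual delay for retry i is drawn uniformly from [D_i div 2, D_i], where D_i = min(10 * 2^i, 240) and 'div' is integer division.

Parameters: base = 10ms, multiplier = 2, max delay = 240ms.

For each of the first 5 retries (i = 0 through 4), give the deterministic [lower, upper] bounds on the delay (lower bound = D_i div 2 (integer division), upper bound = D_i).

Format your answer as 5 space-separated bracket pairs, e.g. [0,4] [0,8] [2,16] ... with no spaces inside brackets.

Answer: [5,10] [10,20] [20,40] [40,80] [80,160]

Derivation:
Computing bounds per retry:
  i=0: D_i=min(10*2^0,240)=10, bounds=[5,10]
  i=1: D_i=min(10*2^1,240)=20, bounds=[10,20]
  i=2: D_i=min(10*2^2,240)=40, bounds=[20,40]
  i=3: D_i=min(10*2^3,240)=80, bounds=[40,80]
  i=4: D_i=min(10*2^4,240)=160, bounds=[80,160]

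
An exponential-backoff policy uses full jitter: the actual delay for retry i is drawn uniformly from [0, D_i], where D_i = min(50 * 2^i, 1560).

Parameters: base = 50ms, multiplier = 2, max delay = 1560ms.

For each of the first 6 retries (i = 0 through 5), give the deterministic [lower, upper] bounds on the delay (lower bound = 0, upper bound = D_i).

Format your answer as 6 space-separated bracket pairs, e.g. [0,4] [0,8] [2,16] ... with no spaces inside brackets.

Computing bounds per retry:
  i=0: D_i=min(50*2^0,1560)=50, bounds=[0,50]
  i=1: D_i=min(50*2^1,1560)=100, bounds=[0,100]
  i=2: D_i=min(50*2^2,1560)=200, bounds=[0,200]
  i=3: D_i=min(50*2^3,1560)=400, bounds=[0,400]
  i=4: D_i=min(50*2^4,1560)=800, bounds=[0,800]
  i=5: D_i=min(50*2^5,1560)=1560, bounds=[0,1560]

Answer: [0,50] [0,100] [0,200] [0,400] [0,800] [0,1560]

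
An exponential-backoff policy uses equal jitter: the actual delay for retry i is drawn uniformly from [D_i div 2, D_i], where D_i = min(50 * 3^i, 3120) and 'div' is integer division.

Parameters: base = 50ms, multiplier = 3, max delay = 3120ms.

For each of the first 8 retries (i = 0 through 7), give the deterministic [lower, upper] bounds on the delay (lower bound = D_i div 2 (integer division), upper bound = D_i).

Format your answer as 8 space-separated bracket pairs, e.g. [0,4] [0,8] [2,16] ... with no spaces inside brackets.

Answer: [25,50] [75,150] [225,450] [675,1350] [1560,3120] [1560,3120] [1560,3120] [1560,3120]

Derivation:
Computing bounds per retry:
  i=0: D_i=min(50*3^0,3120)=50, bounds=[25,50]
  i=1: D_i=min(50*3^1,3120)=150, bounds=[75,150]
  i=2: D_i=min(50*3^2,3120)=450, bounds=[225,450]
  i=3: D_i=min(50*3^3,3120)=1350, bounds=[675,1350]
  i=4: D_i=min(50*3^4,3120)=3120, bounds=[1560,3120]
  i=5: D_i=min(50*3^5,3120)=3120, bounds=[1560,3120]
  i=6: D_i=min(50*3^6,3120)=3120, bounds=[1560,3120]
  i=7: D_i=min(50*3^7,3120)=3120, bounds=[1560,3120]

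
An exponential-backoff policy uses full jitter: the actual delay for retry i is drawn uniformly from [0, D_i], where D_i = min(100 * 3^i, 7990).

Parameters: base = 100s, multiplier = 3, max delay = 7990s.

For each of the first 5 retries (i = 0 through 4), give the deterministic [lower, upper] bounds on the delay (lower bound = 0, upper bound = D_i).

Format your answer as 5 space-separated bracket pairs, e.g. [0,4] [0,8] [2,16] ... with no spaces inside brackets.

Answer: [0,100] [0,300] [0,900] [0,2700] [0,7990]

Derivation:
Computing bounds per retry:
  i=0: D_i=min(100*3^0,7990)=100, bounds=[0,100]
  i=1: D_i=min(100*3^1,7990)=300, bounds=[0,300]
  i=2: D_i=min(100*3^2,7990)=900, bounds=[0,900]
  i=3: D_i=min(100*3^3,7990)=2700, bounds=[0,2700]
  i=4: D_i=min(100*3^4,7990)=7990, bounds=[0,7990]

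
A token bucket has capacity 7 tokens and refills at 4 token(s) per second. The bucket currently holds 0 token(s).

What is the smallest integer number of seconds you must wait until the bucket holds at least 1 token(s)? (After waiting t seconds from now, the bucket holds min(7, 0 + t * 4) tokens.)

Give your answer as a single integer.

Need 0 + t * 4 >= 1, so t >= 1/4.
Smallest integer t = ceil(1/4) = 1.

Answer: 1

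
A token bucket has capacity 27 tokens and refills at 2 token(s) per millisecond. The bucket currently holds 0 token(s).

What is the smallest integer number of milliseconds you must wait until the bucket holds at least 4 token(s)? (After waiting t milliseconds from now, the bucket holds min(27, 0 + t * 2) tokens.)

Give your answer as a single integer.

Need 0 + t * 2 >= 4, so t >= 4/2.
Smallest integer t = ceil(4/2) = 2.

Answer: 2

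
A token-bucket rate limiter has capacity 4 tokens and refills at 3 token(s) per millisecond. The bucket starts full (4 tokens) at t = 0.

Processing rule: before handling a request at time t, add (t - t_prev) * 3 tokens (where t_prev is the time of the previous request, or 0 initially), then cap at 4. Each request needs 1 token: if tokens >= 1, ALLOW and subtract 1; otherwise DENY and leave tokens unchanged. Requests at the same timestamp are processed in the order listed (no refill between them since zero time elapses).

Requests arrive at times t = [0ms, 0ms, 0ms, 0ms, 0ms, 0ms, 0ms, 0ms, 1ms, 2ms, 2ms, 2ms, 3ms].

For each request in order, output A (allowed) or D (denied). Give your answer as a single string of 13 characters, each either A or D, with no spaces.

Simulating step by step:
  req#1 t=0ms: ALLOW
  req#2 t=0ms: ALLOW
  req#3 t=0ms: ALLOW
  req#4 t=0ms: ALLOW
  req#5 t=0ms: DENY
  req#6 t=0ms: DENY
  req#7 t=0ms: DENY
  req#8 t=0ms: DENY
  req#9 t=1ms: ALLOW
  req#10 t=2ms: ALLOW
  req#11 t=2ms: ALLOW
  req#12 t=2ms: ALLOW
  req#13 t=3ms: ALLOW

Answer: AAAADDDDAAAAA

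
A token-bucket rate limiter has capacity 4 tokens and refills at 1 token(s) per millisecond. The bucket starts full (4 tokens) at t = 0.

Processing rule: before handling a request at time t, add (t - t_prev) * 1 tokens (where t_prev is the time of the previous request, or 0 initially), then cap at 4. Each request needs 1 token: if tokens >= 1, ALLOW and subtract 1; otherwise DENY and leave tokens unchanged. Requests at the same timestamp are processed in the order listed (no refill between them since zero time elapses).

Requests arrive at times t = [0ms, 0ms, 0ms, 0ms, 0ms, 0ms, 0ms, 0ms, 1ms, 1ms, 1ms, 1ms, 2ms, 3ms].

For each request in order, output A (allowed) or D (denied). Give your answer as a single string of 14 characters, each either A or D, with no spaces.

Answer: AAAADDDDADDDAA

Derivation:
Simulating step by step:
  req#1 t=0ms: ALLOW
  req#2 t=0ms: ALLOW
  req#3 t=0ms: ALLOW
  req#4 t=0ms: ALLOW
  req#5 t=0ms: DENY
  req#6 t=0ms: DENY
  req#7 t=0ms: DENY
  req#8 t=0ms: DENY
  req#9 t=1ms: ALLOW
  req#10 t=1ms: DENY
  req#11 t=1ms: DENY
  req#12 t=1ms: DENY
  req#13 t=2ms: ALLOW
  req#14 t=3ms: ALLOW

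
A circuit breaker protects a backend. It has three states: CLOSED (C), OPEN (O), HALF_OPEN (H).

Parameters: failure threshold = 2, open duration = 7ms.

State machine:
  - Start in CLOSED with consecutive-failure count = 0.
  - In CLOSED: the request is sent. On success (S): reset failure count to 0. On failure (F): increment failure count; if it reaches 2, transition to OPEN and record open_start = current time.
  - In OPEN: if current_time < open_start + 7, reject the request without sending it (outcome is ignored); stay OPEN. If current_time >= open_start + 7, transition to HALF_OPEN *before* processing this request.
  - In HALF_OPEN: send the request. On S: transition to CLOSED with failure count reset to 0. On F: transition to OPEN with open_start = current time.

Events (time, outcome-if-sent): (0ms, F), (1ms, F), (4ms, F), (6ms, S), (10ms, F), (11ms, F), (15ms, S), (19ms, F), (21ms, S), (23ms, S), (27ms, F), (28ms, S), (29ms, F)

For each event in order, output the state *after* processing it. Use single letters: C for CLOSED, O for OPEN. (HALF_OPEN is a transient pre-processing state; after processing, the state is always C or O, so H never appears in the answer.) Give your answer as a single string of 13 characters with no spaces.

Answer: COOOOOOOOOOOO

Derivation:
State after each event:
  event#1 t=0ms outcome=F: state=CLOSED
  event#2 t=1ms outcome=F: state=OPEN
  event#3 t=4ms outcome=F: state=OPEN
  event#4 t=6ms outcome=S: state=OPEN
  event#5 t=10ms outcome=F: state=OPEN
  event#6 t=11ms outcome=F: state=OPEN
  event#7 t=15ms outcome=S: state=OPEN
  event#8 t=19ms outcome=F: state=OPEN
  event#9 t=21ms outcome=S: state=OPEN
  event#10 t=23ms outcome=S: state=OPEN
  event#11 t=27ms outcome=F: state=OPEN
  event#12 t=28ms outcome=S: state=OPEN
  event#13 t=29ms outcome=F: state=OPEN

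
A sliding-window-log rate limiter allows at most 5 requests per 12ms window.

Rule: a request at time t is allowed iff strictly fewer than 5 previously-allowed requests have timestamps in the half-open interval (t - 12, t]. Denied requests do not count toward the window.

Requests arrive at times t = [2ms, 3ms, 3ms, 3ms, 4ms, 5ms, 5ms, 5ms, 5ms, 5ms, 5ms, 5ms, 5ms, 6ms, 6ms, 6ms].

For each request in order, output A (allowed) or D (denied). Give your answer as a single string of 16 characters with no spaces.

Answer: AAAAADDDDDDDDDDD

Derivation:
Tracking allowed requests in the window:
  req#1 t=2ms: ALLOW
  req#2 t=3ms: ALLOW
  req#3 t=3ms: ALLOW
  req#4 t=3ms: ALLOW
  req#5 t=4ms: ALLOW
  req#6 t=5ms: DENY
  req#7 t=5ms: DENY
  req#8 t=5ms: DENY
  req#9 t=5ms: DENY
  req#10 t=5ms: DENY
  req#11 t=5ms: DENY
  req#12 t=5ms: DENY
  req#13 t=5ms: DENY
  req#14 t=6ms: DENY
  req#15 t=6ms: DENY
  req#16 t=6ms: DENY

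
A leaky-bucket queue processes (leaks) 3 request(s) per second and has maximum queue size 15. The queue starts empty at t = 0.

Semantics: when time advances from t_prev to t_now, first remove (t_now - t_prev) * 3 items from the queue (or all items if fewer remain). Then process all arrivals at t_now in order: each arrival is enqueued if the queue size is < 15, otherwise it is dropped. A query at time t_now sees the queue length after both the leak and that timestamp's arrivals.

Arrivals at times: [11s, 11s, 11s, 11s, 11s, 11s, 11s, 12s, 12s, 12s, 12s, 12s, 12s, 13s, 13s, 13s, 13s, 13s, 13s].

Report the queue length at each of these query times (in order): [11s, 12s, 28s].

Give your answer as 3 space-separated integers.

Answer: 7 10 0

Derivation:
Queue lengths at query times:
  query t=11s: backlog = 7
  query t=12s: backlog = 10
  query t=28s: backlog = 0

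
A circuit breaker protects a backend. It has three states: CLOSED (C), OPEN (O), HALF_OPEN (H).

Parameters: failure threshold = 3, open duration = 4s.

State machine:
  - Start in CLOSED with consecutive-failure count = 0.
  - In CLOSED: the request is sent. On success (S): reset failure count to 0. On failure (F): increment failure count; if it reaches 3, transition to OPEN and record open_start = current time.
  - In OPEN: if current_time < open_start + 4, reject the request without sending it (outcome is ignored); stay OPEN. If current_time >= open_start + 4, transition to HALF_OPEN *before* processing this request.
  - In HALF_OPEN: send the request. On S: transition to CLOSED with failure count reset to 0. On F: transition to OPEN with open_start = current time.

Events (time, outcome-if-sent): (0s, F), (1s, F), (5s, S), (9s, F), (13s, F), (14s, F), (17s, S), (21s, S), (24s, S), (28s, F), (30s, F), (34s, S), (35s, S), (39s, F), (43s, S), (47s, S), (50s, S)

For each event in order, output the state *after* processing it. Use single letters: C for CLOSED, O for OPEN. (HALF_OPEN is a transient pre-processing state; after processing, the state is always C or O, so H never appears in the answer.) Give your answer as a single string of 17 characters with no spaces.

State after each event:
  event#1 t=0s outcome=F: state=CLOSED
  event#2 t=1s outcome=F: state=CLOSED
  event#3 t=5s outcome=S: state=CLOSED
  event#4 t=9s outcome=F: state=CLOSED
  event#5 t=13s outcome=F: state=CLOSED
  event#6 t=14s outcome=F: state=OPEN
  event#7 t=17s outcome=S: state=OPEN
  event#8 t=21s outcome=S: state=CLOSED
  event#9 t=24s outcome=S: state=CLOSED
  event#10 t=28s outcome=F: state=CLOSED
  event#11 t=30s outcome=F: state=CLOSED
  event#12 t=34s outcome=S: state=CLOSED
  event#13 t=35s outcome=S: state=CLOSED
  event#14 t=39s outcome=F: state=CLOSED
  event#15 t=43s outcome=S: state=CLOSED
  event#16 t=47s outcome=S: state=CLOSED
  event#17 t=50s outcome=S: state=CLOSED

Answer: CCCCCOOCCCCCCCCCC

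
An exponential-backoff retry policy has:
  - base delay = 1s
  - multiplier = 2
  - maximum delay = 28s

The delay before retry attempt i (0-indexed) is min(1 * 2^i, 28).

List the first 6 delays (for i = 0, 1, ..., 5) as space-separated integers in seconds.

Answer: 1 2 4 8 16 28

Derivation:
Computing each delay:
  i=0: min(1*2^0, 28) = 1
  i=1: min(1*2^1, 28) = 2
  i=2: min(1*2^2, 28) = 4
  i=3: min(1*2^3, 28) = 8
  i=4: min(1*2^4, 28) = 16
  i=5: min(1*2^5, 28) = 28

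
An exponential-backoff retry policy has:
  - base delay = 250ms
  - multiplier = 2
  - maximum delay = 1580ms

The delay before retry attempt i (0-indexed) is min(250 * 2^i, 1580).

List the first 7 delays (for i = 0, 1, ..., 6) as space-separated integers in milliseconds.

Computing each delay:
  i=0: min(250*2^0, 1580) = 250
  i=1: min(250*2^1, 1580) = 500
  i=2: min(250*2^2, 1580) = 1000
  i=3: min(250*2^3, 1580) = 1580
  i=4: min(250*2^4, 1580) = 1580
  i=5: min(250*2^5, 1580) = 1580
  i=6: min(250*2^6, 1580) = 1580

Answer: 250 500 1000 1580 1580 1580 1580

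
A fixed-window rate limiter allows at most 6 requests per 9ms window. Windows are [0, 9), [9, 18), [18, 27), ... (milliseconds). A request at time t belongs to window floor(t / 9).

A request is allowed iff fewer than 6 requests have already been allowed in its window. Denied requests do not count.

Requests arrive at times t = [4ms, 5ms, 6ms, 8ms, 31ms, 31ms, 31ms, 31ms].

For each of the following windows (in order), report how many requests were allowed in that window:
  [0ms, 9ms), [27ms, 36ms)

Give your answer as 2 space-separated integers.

Processing requests:
  req#1 t=4ms (window 0): ALLOW
  req#2 t=5ms (window 0): ALLOW
  req#3 t=6ms (window 0): ALLOW
  req#4 t=8ms (window 0): ALLOW
  req#5 t=31ms (window 3): ALLOW
  req#6 t=31ms (window 3): ALLOW
  req#7 t=31ms (window 3): ALLOW
  req#8 t=31ms (window 3): ALLOW

Allowed counts by window: 4 4

Answer: 4 4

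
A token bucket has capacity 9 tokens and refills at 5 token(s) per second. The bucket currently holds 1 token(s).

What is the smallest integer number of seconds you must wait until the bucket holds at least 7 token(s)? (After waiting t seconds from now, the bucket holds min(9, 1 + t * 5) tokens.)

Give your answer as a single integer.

Need 1 + t * 5 >= 7, so t >= 6/5.
Smallest integer t = ceil(6/5) = 2.

Answer: 2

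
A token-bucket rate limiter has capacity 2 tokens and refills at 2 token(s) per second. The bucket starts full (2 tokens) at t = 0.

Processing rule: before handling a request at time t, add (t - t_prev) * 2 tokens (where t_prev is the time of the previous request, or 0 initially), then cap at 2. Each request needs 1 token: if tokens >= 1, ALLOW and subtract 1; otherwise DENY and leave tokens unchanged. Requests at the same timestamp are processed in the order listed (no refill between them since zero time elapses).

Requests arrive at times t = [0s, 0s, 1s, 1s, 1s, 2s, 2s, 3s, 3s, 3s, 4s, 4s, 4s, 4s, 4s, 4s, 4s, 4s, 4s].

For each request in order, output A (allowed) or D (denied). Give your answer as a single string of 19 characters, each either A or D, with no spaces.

Simulating step by step:
  req#1 t=0s: ALLOW
  req#2 t=0s: ALLOW
  req#3 t=1s: ALLOW
  req#4 t=1s: ALLOW
  req#5 t=1s: DENY
  req#6 t=2s: ALLOW
  req#7 t=2s: ALLOW
  req#8 t=3s: ALLOW
  req#9 t=3s: ALLOW
  req#10 t=3s: DENY
  req#11 t=4s: ALLOW
  req#12 t=4s: ALLOW
  req#13 t=4s: DENY
  req#14 t=4s: DENY
  req#15 t=4s: DENY
  req#16 t=4s: DENY
  req#17 t=4s: DENY
  req#18 t=4s: DENY
  req#19 t=4s: DENY

Answer: AAAADAAAADAADDDDDDD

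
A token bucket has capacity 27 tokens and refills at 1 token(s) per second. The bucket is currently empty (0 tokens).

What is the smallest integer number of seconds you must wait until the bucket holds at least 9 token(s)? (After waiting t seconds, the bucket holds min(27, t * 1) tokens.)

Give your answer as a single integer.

Answer: 9

Derivation:
Need t * 1 >= 9, so t >= 9/1.
Smallest integer t = ceil(9/1) = 9.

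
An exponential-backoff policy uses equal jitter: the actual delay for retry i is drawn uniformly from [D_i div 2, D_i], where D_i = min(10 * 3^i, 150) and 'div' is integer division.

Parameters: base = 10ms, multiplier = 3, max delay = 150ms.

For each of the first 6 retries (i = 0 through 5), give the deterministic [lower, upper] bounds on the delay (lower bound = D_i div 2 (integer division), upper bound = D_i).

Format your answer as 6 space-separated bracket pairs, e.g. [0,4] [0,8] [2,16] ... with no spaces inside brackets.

Computing bounds per retry:
  i=0: D_i=min(10*3^0,150)=10, bounds=[5,10]
  i=1: D_i=min(10*3^1,150)=30, bounds=[15,30]
  i=2: D_i=min(10*3^2,150)=90, bounds=[45,90]
  i=3: D_i=min(10*3^3,150)=150, bounds=[75,150]
  i=4: D_i=min(10*3^4,150)=150, bounds=[75,150]
  i=5: D_i=min(10*3^5,150)=150, bounds=[75,150]

Answer: [5,10] [15,30] [45,90] [75,150] [75,150] [75,150]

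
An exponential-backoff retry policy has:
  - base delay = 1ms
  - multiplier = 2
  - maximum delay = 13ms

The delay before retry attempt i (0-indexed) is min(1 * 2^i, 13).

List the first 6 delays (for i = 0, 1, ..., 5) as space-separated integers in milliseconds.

Computing each delay:
  i=0: min(1*2^0, 13) = 1
  i=1: min(1*2^1, 13) = 2
  i=2: min(1*2^2, 13) = 4
  i=3: min(1*2^3, 13) = 8
  i=4: min(1*2^4, 13) = 13
  i=5: min(1*2^5, 13) = 13

Answer: 1 2 4 8 13 13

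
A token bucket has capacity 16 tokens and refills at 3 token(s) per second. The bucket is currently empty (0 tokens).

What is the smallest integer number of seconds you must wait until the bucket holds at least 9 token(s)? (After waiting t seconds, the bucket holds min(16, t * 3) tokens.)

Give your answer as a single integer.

Answer: 3

Derivation:
Need t * 3 >= 9, so t >= 9/3.
Smallest integer t = ceil(9/3) = 3.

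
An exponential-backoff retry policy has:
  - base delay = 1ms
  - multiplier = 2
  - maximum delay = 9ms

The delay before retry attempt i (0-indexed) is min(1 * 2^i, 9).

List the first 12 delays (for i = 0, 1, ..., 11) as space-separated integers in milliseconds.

Computing each delay:
  i=0: min(1*2^0, 9) = 1
  i=1: min(1*2^1, 9) = 2
  i=2: min(1*2^2, 9) = 4
  i=3: min(1*2^3, 9) = 8
  i=4: min(1*2^4, 9) = 9
  i=5: min(1*2^5, 9) = 9
  i=6: min(1*2^6, 9) = 9
  i=7: min(1*2^7, 9) = 9
  i=8: min(1*2^8, 9) = 9
  i=9: min(1*2^9, 9) = 9
  i=10: min(1*2^10, 9) = 9
  i=11: min(1*2^11, 9) = 9

Answer: 1 2 4 8 9 9 9 9 9 9 9 9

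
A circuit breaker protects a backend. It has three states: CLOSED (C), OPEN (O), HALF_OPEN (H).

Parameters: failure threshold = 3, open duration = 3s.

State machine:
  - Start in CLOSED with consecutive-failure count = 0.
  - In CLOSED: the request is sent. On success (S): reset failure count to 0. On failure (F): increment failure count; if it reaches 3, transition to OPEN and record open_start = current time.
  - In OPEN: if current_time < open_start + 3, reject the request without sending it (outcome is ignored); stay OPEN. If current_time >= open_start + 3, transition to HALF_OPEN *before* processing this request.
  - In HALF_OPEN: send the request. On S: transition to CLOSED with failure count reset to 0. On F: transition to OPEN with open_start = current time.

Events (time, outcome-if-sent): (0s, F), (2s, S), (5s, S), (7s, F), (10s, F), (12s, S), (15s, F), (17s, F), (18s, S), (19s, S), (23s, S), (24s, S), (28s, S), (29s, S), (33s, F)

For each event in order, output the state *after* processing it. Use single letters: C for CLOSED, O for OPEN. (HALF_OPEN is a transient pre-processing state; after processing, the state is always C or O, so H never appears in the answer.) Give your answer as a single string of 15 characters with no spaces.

State after each event:
  event#1 t=0s outcome=F: state=CLOSED
  event#2 t=2s outcome=S: state=CLOSED
  event#3 t=5s outcome=S: state=CLOSED
  event#4 t=7s outcome=F: state=CLOSED
  event#5 t=10s outcome=F: state=CLOSED
  event#6 t=12s outcome=S: state=CLOSED
  event#7 t=15s outcome=F: state=CLOSED
  event#8 t=17s outcome=F: state=CLOSED
  event#9 t=18s outcome=S: state=CLOSED
  event#10 t=19s outcome=S: state=CLOSED
  event#11 t=23s outcome=S: state=CLOSED
  event#12 t=24s outcome=S: state=CLOSED
  event#13 t=28s outcome=S: state=CLOSED
  event#14 t=29s outcome=S: state=CLOSED
  event#15 t=33s outcome=F: state=CLOSED

Answer: CCCCCCCCCCCCCCC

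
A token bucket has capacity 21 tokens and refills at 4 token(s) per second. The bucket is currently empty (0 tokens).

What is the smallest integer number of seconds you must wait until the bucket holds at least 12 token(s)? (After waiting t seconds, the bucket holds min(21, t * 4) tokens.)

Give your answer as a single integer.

Need t * 4 >= 12, so t >= 12/4.
Smallest integer t = ceil(12/4) = 3.

Answer: 3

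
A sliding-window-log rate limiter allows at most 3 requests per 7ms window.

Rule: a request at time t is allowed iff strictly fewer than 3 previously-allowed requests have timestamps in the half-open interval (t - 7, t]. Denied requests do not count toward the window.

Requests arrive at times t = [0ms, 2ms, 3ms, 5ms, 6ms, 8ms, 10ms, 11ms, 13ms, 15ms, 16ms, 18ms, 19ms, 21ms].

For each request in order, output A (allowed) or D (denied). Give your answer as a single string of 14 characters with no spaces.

Tracking allowed requests in the window:
  req#1 t=0ms: ALLOW
  req#2 t=2ms: ALLOW
  req#3 t=3ms: ALLOW
  req#4 t=5ms: DENY
  req#5 t=6ms: DENY
  req#6 t=8ms: ALLOW
  req#7 t=10ms: ALLOW
  req#8 t=11ms: ALLOW
  req#9 t=13ms: DENY
  req#10 t=15ms: ALLOW
  req#11 t=16ms: DENY
  req#12 t=18ms: ALLOW
  req#13 t=19ms: ALLOW
  req#14 t=21ms: DENY

Answer: AAADDAAADADAAD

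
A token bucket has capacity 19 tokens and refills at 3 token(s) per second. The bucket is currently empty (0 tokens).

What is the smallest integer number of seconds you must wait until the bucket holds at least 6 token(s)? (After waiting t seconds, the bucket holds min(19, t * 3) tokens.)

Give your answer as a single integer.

Answer: 2

Derivation:
Need t * 3 >= 6, so t >= 6/3.
Smallest integer t = ceil(6/3) = 2.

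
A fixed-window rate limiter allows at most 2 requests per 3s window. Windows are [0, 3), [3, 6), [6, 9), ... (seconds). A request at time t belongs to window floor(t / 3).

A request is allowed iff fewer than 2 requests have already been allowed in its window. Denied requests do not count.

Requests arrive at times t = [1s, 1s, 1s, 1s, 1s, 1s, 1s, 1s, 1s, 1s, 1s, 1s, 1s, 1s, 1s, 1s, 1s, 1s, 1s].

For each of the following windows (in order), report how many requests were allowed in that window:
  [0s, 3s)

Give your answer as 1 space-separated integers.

Processing requests:
  req#1 t=1s (window 0): ALLOW
  req#2 t=1s (window 0): ALLOW
  req#3 t=1s (window 0): DENY
  req#4 t=1s (window 0): DENY
  req#5 t=1s (window 0): DENY
  req#6 t=1s (window 0): DENY
  req#7 t=1s (window 0): DENY
  req#8 t=1s (window 0): DENY
  req#9 t=1s (window 0): DENY
  req#10 t=1s (window 0): DENY
  req#11 t=1s (window 0): DENY
  req#12 t=1s (window 0): DENY
  req#13 t=1s (window 0): DENY
  req#14 t=1s (window 0): DENY
  req#15 t=1s (window 0): DENY
  req#16 t=1s (window 0): DENY
  req#17 t=1s (window 0): DENY
  req#18 t=1s (window 0): DENY
  req#19 t=1s (window 0): DENY

Allowed counts by window: 2

Answer: 2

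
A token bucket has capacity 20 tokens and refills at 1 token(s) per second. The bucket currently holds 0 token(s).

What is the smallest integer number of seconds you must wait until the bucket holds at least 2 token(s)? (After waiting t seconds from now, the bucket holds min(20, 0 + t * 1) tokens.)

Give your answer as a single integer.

Need 0 + t * 1 >= 2, so t >= 2/1.
Smallest integer t = ceil(2/1) = 2.

Answer: 2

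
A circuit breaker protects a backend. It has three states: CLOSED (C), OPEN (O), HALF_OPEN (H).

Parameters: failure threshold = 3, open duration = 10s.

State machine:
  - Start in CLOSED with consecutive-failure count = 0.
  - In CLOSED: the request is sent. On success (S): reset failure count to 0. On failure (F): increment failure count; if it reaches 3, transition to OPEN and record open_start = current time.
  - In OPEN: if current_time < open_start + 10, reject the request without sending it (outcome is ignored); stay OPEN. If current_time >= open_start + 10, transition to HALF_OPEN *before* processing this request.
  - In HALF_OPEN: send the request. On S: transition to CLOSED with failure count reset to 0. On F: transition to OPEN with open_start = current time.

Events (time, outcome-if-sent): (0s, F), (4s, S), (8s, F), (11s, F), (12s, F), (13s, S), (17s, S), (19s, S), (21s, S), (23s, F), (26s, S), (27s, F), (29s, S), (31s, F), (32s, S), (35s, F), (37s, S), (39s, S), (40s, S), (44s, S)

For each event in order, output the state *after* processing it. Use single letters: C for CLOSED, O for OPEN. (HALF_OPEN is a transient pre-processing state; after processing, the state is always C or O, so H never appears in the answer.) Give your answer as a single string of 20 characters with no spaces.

State after each event:
  event#1 t=0s outcome=F: state=CLOSED
  event#2 t=4s outcome=S: state=CLOSED
  event#3 t=8s outcome=F: state=CLOSED
  event#4 t=11s outcome=F: state=CLOSED
  event#5 t=12s outcome=F: state=OPEN
  event#6 t=13s outcome=S: state=OPEN
  event#7 t=17s outcome=S: state=OPEN
  event#8 t=19s outcome=S: state=OPEN
  event#9 t=21s outcome=S: state=OPEN
  event#10 t=23s outcome=F: state=OPEN
  event#11 t=26s outcome=S: state=OPEN
  event#12 t=27s outcome=F: state=OPEN
  event#13 t=29s outcome=S: state=OPEN
  event#14 t=31s outcome=F: state=OPEN
  event#15 t=32s outcome=S: state=OPEN
  event#16 t=35s outcome=F: state=OPEN
  event#17 t=37s outcome=S: state=OPEN
  event#18 t=39s outcome=S: state=OPEN
  event#19 t=40s outcome=S: state=OPEN
  event#20 t=44s outcome=S: state=OPEN

Answer: CCCCOOOOOOOOOOOOOOOO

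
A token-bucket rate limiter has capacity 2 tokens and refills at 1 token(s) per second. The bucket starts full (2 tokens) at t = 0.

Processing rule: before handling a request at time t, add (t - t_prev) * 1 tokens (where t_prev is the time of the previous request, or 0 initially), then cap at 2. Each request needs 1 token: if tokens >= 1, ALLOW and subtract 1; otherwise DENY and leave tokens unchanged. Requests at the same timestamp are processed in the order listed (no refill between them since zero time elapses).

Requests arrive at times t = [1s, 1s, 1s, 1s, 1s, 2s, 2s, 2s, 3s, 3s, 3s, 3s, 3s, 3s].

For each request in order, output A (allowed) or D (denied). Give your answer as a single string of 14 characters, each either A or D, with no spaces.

Answer: AADDDADDADDDDD

Derivation:
Simulating step by step:
  req#1 t=1s: ALLOW
  req#2 t=1s: ALLOW
  req#3 t=1s: DENY
  req#4 t=1s: DENY
  req#5 t=1s: DENY
  req#6 t=2s: ALLOW
  req#7 t=2s: DENY
  req#8 t=2s: DENY
  req#9 t=3s: ALLOW
  req#10 t=3s: DENY
  req#11 t=3s: DENY
  req#12 t=3s: DENY
  req#13 t=3s: DENY
  req#14 t=3s: DENY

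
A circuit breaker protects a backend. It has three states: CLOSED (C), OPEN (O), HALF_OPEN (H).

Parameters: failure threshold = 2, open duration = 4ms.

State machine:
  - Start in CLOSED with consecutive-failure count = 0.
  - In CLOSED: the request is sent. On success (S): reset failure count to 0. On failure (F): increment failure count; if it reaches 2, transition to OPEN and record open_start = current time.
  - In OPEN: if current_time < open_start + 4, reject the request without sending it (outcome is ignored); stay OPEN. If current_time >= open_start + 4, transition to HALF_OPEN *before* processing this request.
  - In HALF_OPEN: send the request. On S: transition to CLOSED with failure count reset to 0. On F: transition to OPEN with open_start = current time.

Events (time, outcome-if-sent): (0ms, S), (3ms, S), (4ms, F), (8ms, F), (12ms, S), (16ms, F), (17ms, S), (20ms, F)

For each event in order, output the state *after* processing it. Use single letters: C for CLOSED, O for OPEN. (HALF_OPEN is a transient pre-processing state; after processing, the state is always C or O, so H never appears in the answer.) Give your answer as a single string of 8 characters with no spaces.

State after each event:
  event#1 t=0ms outcome=S: state=CLOSED
  event#2 t=3ms outcome=S: state=CLOSED
  event#3 t=4ms outcome=F: state=CLOSED
  event#4 t=8ms outcome=F: state=OPEN
  event#5 t=12ms outcome=S: state=CLOSED
  event#6 t=16ms outcome=F: state=CLOSED
  event#7 t=17ms outcome=S: state=CLOSED
  event#8 t=20ms outcome=F: state=CLOSED

Answer: CCCOCCCC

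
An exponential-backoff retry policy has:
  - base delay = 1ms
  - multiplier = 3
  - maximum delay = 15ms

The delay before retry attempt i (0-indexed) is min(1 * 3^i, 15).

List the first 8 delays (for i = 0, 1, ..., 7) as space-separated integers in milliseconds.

Answer: 1 3 9 15 15 15 15 15

Derivation:
Computing each delay:
  i=0: min(1*3^0, 15) = 1
  i=1: min(1*3^1, 15) = 3
  i=2: min(1*3^2, 15) = 9
  i=3: min(1*3^3, 15) = 15
  i=4: min(1*3^4, 15) = 15
  i=5: min(1*3^5, 15) = 15
  i=6: min(1*3^6, 15) = 15
  i=7: min(1*3^7, 15) = 15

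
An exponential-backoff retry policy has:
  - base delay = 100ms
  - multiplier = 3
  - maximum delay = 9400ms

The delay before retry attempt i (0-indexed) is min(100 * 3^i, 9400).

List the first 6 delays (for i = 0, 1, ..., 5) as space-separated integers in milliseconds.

Computing each delay:
  i=0: min(100*3^0, 9400) = 100
  i=1: min(100*3^1, 9400) = 300
  i=2: min(100*3^2, 9400) = 900
  i=3: min(100*3^3, 9400) = 2700
  i=4: min(100*3^4, 9400) = 8100
  i=5: min(100*3^5, 9400) = 9400

Answer: 100 300 900 2700 8100 9400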